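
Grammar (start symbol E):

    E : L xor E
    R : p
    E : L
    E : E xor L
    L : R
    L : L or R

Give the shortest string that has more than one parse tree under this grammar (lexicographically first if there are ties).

length 1: no string has ≥2 trees
length 3: p xor p has 2 parse trees

Two derivations of p xor p:
  E ⇒ L xor E ⇒ R xor E ⇒ p xor E ⇒ p xor L ⇒ p xor R ⇒ p xor p
  E ⇒ E xor L ⇒ L xor L ⇒ R xor L ⇒ p xor L ⇒ p xor R ⇒ p xor p

p xor p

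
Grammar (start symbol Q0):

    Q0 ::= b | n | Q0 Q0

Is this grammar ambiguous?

Witness: b b b

Derivation 1: Q0 ⇒ Q0 Q0 ⇒ b Q0 ⇒ b Q0 Q0 ⇒ b b Q0 ⇒ b b b
Derivation 2: Q0 ⇒ Q0 Q0 ⇒ Q0 Q0 Q0 ⇒ b Q0 Q0 ⇒ b b Q0 ⇒ b b b

Two distinct leftmost derivations for the same string.

Ambiguous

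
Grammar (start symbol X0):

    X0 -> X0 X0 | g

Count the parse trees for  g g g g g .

Parse trees for g g g g g (showing first 6 of 14):
  [X0 [X0 g] [X0 [X0 g] [X0 [X0 g] [X0 [X0 g] [X0 g]]]]]
  [X0 [X0 g] [X0 [X0 g] [X0 [X0 [X0 g] [X0 g]] [X0 g]]]]
  [X0 [X0 g] [X0 [X0 [X0 g] [X0 g]] [X0 [X0 g] [X0 g]]]]
  [X0 [X0 g] [X0 [X0 [X0 g] [X0 [X0 g] [X0 g]]] [X0 g]]]
  [X0 [X0 g] [X0 [X0 [X0 [X0 g] [X0 g]] [X0 g]] [X0 g]]]
  [X0 [X0 [X0 g] [X0 g]] [X0 [X0 g] [X0 [X0 g] [X0 g]]]]

14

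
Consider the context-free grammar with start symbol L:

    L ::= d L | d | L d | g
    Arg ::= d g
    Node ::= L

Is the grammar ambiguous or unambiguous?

Witness: d d

Derivation 1: L ⇒ d L ⇒ d d
Derivation 2: L ⇒ L d ⇒ d d

Two distinct leftmost derivations for the same string.

Ambiguous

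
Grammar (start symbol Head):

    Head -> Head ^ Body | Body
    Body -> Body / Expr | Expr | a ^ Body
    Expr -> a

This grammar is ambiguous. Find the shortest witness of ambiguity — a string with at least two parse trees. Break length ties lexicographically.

length 1: no string has ≥2 trees
length 3: a ^ a has 2 parse trees

Two derivations of a ^ a:
  Head ⇒ Head ^ Body ⇒ Body ^ Body ⇒ Expr ^ Body ⇒ a ^ Body ⇒ a ^ Expr ⇒ a ^ a
  Head ⇒ Body ⇒ a ^ Body ⇒ a ^ Expr ⇒ a ^ a

a ^ a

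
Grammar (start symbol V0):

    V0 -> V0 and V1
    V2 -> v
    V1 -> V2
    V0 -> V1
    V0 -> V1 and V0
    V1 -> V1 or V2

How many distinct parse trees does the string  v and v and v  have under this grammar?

Parse trees for v and v and v:
  [V0 [V0 [V0 [V1 [V2 v]]] and [V1 [V2 v]]] and [V1 [V2 v]]]
  [V0 [V0 [V1 [V2 v]] and [V0 [V1 [V2 v]]]] and [V1 [V2 v]]]
  [V0 [V1 [V2 v]] and [V0 [V0 [V1 [V2 v]]] and [V1 [V2 v]]]]
  [V0 [V1 [V2 v]] and [V0 [V1 [V2 v]] and [V0 [V1 [V2 v]]]]]

4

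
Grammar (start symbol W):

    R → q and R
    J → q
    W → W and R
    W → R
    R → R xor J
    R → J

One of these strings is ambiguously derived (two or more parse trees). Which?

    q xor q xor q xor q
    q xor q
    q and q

q xor q xor q xor q: 1 tree
q xor q: 1 tree
q and q: 2 trees

q and q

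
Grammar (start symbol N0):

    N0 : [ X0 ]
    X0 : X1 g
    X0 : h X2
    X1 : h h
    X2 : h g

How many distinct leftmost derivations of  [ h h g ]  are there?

Parse trees for [ h h g ]:
  [N0 [ [X0 [X1 h h] g] ]]
  [N0 [ [X0 h [X2 h g]] ]]

2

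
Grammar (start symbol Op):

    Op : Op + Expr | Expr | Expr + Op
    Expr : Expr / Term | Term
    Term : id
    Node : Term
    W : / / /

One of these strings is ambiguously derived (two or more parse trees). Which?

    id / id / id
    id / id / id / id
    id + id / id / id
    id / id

id / id / id: 1 tree
id / id / id / id: 1 tree
id + id / id / id: 2 trees
id / id: 1 tree

id + id / id / id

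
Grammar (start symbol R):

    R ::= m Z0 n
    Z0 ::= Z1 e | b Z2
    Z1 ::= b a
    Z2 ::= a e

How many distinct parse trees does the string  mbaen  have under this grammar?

Parse trees for mbaen:
  [R m [Z0 [Z1 b a] e] n]
  [R m [Z0 b [Z2 a e]] n]

2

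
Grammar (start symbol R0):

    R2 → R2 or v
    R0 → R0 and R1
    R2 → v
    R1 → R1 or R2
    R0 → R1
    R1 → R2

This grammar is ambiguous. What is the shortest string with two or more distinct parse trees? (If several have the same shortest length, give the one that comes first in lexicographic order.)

length 1: no string has ≥2 trees
length 3: v or v has 2 parse trees

Two derivations of v or v:
  R0 ⇒ R1 ⇒ R1 or R2 ⇒ R2 or R2 ⇒ v or R2 ⇒ v or v
  R0 ⇒ R1 ⇒ R2 ⇒ R2 or v ⇒ v or v

v or v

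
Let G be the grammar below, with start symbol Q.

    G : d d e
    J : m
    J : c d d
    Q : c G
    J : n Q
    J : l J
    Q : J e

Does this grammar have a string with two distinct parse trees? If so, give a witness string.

Ambiguous

Witness: c d d e

Derivation 1: Q ⇒ c G ⇒ c d d e
Derivation 2: Q ⇒ J e ⇒ c d d e

Two distinct leftmost derivations for the same string.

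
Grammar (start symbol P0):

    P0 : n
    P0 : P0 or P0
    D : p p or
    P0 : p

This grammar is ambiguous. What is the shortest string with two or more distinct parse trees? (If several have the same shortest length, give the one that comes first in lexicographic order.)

length 1: no string has ≥2 trees
length 3: no string has ≥2 trees
length 5: n or n or n has 2 parse trees

Two derivations of n or n or n:
  P0 ⇒ P0 or P0 ⇒ n or P0 ⇒ n or P0 or P0 ⇒ n or n or P0 ⇒ n or n or n
  P0 ⇒ P0 or P0 ⇒ P0 or P0 or P0 ⇒ n or P0 or P0 ⇒ n or n or P0 ⇒ n or n or n

n or n or n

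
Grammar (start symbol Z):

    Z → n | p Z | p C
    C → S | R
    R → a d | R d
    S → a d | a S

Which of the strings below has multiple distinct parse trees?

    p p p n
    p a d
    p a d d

p p p n: 1 tree
p a d: 2 trees
p a d d: 1 tree

p a d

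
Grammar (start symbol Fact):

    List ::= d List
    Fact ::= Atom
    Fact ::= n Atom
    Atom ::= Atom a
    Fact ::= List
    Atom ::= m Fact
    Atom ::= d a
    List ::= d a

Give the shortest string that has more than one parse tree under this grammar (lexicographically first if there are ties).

length 2: d a has 2 parse trees

Two derivations of d a:
  Fact ⇒ Atom ⇒ d a
  Fact ⇒ List ⇒ d a

d a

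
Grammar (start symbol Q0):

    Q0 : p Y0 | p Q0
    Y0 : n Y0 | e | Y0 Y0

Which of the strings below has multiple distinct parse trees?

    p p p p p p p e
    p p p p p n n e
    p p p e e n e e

p p p p p p p e: 1 tree
p p p p p n n e: 1 tree
p p p e e n e e: 7 trees

p p p e e n e e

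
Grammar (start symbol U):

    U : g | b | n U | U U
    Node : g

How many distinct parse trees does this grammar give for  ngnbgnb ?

Parse trees for ngnbgnb (showing first 6 of 23):
  [U n [U [U g] [U n [U [U b] [U [U g] [U n [U b]]]]]]]
  [U n [U [U g] [U n [U [U [U b] [U g]] [U n [U b]]]]]]
  [U n [U [U g] [U [U n [U b]] [U [U g] [U n [U b]]]]]]
  [U n [U [U g] [U [U n [U [U b] [U g]]] [U n [U b]]]]]
  [U n [U [U g] [U [U [U n [U b]] [U g]] [U n [U b]]]]]
  [U n [U [U [U g] [U n [U b]]] [U [U g] [U n [U b]]]]]

23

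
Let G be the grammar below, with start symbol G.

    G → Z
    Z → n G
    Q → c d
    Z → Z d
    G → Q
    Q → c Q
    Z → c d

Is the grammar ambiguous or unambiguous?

Witness: c d

Derivation 1: G ⇒ Z ⇒ c d
Derivation 2: G ⇒ Q ⇒ c d

Two distinct leftmost derivations for the same string.

Ambiguous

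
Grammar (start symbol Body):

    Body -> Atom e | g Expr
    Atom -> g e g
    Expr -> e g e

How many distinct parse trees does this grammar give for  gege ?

Parse trees for gege:
  [Body [Atom g e g] e]
  [Body g [Expr e g e]]

2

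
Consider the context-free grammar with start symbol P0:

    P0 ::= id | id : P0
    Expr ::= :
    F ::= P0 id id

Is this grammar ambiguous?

Only P0 is reachable from P0; ignoring the rest: The reachable grammar is A → atom sep A | atom. Each atom is followed by either the separator (recurse) or end-of-string (stop) — no choice point.

Unambiguous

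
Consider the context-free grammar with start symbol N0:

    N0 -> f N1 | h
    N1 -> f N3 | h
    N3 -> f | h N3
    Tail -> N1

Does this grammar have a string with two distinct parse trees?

(Tail is unreachable from N0, so its rules don't affect L(N0).) Restricted to the reachable nonterminals, every rule has the form A → t or A → t B, and no two rules for the same A share a first terminal. The grammar encodes a DFA — one run per string.

Unambiguous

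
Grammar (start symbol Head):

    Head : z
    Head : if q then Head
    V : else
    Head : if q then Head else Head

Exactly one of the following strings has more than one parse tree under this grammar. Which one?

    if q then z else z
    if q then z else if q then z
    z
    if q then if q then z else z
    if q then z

if q then if q then z else z

if q then z else z: 1 tree
if q then z else if q then z: 1 tree
z: 1 tree
if q then if q then z else z: 2 trees
if q then z: 1 tree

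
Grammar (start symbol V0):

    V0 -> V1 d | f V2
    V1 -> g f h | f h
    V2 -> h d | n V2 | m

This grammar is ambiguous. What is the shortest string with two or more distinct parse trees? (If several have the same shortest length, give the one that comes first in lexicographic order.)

f h d

length 2: no string has ≥2 trees
length 3: f h d has 2 parse trees

Two derivations of f h d:
  V0 ⇒ V1 d ⇒ f h d
  V0 ⇒ f V2 ⇒ f h d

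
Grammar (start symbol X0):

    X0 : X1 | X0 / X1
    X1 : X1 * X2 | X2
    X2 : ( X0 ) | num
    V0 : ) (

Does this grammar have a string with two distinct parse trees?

Only X0, X1, X2 are reachable from X0; ignoring the rest: The grammar is stratified — X0 handles '/' (left-recursive), X1 handles '*', X2 atoms. Each operator has a fixed associativity and precedence level, so every string has one parse.

Unambiguous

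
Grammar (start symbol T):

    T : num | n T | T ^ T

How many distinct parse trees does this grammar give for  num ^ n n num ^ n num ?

4

Parse trees for num ^ n n num ^ n num:
  [T [T num] ^ [T n [T n [T [T num] ^ [T n [T num]]]]]]
  [T [T num] ^ [T n [T [T n [T num]] ^ [T n [T num]]]]]
  [T [T num] ^ [T [T n [T n [T num]]] ^ [T n [T num]]]]
  [T [T [T num] ^ [T n [T n [T num]]]] ^ [T n [T num]]]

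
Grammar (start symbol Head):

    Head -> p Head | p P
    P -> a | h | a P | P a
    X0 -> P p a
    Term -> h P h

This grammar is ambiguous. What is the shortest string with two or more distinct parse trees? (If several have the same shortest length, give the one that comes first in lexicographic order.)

length 2: no string has ≥2 trees
length 3: p a a has 2 parse trees

Two derivations of p a a:
  Head ⇒ p P ⇒ p a P ⇒ p a a
  Head ⇒ p P ⇒ p P a ⇒ p a a

p a a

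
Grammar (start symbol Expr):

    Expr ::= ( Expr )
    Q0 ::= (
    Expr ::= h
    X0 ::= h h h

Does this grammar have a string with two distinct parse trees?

(X0, Q0 are unreachable from Expr, so their rules don't affect L(Expr).) Each string is a nest of matched brackets around a single atom. An opening bracket forces the recursive rule; an atom forces the base rule.

Unambiguous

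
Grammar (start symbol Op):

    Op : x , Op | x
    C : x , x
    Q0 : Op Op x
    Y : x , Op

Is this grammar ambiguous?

Unambiguous

Only Op is reachable from Op; ignoring the rest: The reachable grammar is A → atom sep A | atom. Each atom is followed by either the separator (recurse) or end-of-string (stop) — no choice point.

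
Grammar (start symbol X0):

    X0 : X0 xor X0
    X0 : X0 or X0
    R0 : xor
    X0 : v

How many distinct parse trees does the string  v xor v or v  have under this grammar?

2

Parse trees for v xor v or v:
  [X0 [X0 v] xor [X0 [X0 v] or [X0 v]]]
  [X0 [X0 [X0 v] xor [X0 v]] or [X0 v]]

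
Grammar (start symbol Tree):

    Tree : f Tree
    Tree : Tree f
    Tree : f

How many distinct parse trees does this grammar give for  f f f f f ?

Parse trees for f f f f f (showing first 6 of 16):
  [Tree f [Tree f [Tree f [Tree f [Tree f]]]]]
  [Tree f [Tree f [Tree f [Tree [Tree f] f]]]]
  [Tree f [Tree f [Tree [Tree f [Tree f]] f]]]
  [Tree f [Tree f [Tree [Tree [Tree f] f] f]]]
  [Tree f [Tree [Tree f [Tree f [Tree f]]] f]]
  [Tree f [Tree [Tree f [Tree [Tree f] f]] f]]

16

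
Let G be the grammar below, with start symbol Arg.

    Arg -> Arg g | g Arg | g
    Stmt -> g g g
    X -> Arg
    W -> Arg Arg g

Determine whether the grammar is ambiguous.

Witness: g g

Derivation 1: Arg ⇒ Arg g ⇒ g g
Derivation 2: Arg ⇒ g Arg ⇒ g g

Two distinct leftmost derivations for the same string.

Ambiguous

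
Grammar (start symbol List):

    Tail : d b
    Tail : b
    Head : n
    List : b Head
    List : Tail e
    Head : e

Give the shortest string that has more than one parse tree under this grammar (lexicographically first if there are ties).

length 2: b e has 2 parse trees

Two derivations of b e:
  List ⇒ b Head ⇒ b e
  List ⇒ Tail e ⇒ b e

b e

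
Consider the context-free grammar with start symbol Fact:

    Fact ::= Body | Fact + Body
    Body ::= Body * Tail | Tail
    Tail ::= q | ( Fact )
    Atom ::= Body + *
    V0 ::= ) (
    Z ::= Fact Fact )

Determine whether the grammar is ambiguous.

Only Fact, Body, Tail are reachable from Fact; ignoring the rest: Fact → Fact + Body | Body  ;  Body → Body * Tail | Tail  — a left-associative chain with Tail at the bottom. Each string factors uniquely by precedence.

Unambiguous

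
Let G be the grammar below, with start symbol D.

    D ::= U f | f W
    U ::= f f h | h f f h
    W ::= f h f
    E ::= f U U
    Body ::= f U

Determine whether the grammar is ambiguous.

Ambiguous

Witness: f f h f

Derivation 1: D ⇒ U f ⇒ f f h f
Derivation 2: D ⇒ f W ⇒ f f h f

Two distinct leftmost derivations for the same string.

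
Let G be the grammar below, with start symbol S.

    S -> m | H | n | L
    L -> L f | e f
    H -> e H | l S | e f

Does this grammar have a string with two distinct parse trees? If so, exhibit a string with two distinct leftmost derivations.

Ambiguous

Witness: e f

Derivation 1: S ⇒ H ⇒ e f
Derivation 2: S ⇒ L ⇒ e f

Two distinct leftmost derivations for the same string.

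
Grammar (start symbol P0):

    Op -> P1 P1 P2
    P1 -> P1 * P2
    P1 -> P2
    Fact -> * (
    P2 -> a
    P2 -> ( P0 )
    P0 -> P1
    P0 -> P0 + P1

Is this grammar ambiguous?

Unambiguous

(Fact, Op are unreachable from P0, so their rules don't affect L(P0).) P0 → P0 + P1 | P1  ;  P1 → P1 * P2 | P2  — a left-associative chain with P2 at the bottom. Each string factors uniquely by precedence.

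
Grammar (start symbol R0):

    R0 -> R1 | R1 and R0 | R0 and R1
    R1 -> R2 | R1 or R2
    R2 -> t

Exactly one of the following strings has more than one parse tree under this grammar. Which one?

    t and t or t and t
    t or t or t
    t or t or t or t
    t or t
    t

t and t or t and t: 4 trees
t or t or t: 1 tree
t or t or t or t: 1 tree
t or t: 1 tree
t: 1 tree

t and t or t and t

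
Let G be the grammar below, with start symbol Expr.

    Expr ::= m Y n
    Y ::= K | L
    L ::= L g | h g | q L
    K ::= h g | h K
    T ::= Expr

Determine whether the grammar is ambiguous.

Witness: m h g n

Derivation 1: Expr ⇒ m Y n ⇒ m K n ⇒ m h g n
Derivation 2: Expr ⇒ m Y n ⇒ m L n ⇒ m h g n

Two distinct leftmost derivations for the same string.

Ambiguous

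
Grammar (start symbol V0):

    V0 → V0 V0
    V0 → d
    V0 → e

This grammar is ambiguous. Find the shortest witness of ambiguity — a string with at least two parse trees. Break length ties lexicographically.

d d d

length 1: no string has ≥2 trees
length 2: no string has ≥2 trees
length 3: d d d has 2 parse trees

Two derivations of d d d:
  V0 ⇒ V0 V0 ⇒ V0 V0 V0 ⇒ d V0 V0 ⇒ d d V0 ⇒ d d d
  V0 ⇒ V0 V0 ⇒ d V0 ⇒ d V0 V0 ⇒ d d V0 ⇒ d d d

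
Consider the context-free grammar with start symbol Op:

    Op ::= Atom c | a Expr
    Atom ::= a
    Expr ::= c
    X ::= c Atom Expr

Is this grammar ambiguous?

Ambiguous

Witness: a c

Derivation 1: Op ⇒ Atom c ⇒ a c
Derivation 2: Op ⇒ a Expr ⇒ a c

Two distinct leftmost derivations for the same string.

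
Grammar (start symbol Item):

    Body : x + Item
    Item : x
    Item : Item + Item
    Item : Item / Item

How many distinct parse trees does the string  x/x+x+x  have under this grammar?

Parse trees for x/x+x+x:
  [Item [Item [Item x] / [Item x]] + [Item [Item x] + [Item x]]]
  [Item [Item [Item [Item x] / [Item x]] + [Item x]] + [Item x]]
  [Item [Item [Item x] / [Item [Item x] + [Item x]]] + [Item x]]
  [Item [Item x] / [Item [Item x] + [Item [Item x] + [Item x]]]]
  [Item [Item x] / [Item [Item [Item x] + [Item x]] + [Item x]]]

5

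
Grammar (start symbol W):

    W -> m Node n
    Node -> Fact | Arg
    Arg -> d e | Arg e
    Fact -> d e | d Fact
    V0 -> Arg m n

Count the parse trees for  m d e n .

Parse trees for m d e n:
  [W m [Node [Fact d e]] n]
  [W m [Node [Arg d e]] n]

2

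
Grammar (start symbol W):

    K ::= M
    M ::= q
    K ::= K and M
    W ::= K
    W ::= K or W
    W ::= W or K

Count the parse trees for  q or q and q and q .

2

Parse trees for q or q and q and q:
  [W [K [M q]] or [W [K [K [K [M q]] and [M q]] and [M q]]]]
  [W [W [K [M q]]] or [K [K [K [M q]] and [M q]] and [M q]]]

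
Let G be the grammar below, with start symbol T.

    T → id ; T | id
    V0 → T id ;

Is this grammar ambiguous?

Unambiguous

Only T is reachable from T; ignoring the rest: Right-recursive list with a separator: after each atom, whether the separator follows determines the rule. One parse per string.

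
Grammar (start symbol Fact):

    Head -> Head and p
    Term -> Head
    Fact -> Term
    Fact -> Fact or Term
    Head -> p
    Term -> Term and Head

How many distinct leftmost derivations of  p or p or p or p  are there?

1

Parse trees for p or p or p or p:
  [Fact [Fact [Fact [Fact [Term [Head p]]] or [Term [Head p]]] or [Term [Head p]]] or [Term [Head p]]]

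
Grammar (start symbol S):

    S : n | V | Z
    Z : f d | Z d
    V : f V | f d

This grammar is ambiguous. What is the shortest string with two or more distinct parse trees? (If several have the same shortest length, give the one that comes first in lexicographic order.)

length 1: no string has ≥2 trees
length 2: f d has 2 parse trees

Two derivations of f d:
  S ⇒ V ⇒ f d
  S ⇒ Z ⇒ f d

f d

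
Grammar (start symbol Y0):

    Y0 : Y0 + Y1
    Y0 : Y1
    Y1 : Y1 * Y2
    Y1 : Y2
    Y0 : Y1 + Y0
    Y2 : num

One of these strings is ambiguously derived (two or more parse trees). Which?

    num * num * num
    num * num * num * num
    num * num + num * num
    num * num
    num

num * num * num: 1 tree
num * num * num * num: 1 tree
num * num + num * num: 2 trees
num * num: 1 tree
num: 1 tree

num * num + num * num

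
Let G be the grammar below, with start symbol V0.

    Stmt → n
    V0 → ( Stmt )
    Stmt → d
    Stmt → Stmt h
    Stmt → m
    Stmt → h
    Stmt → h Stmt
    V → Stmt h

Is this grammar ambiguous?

Witness: ( h h )

Derivation 1: V0 ⇒ ( Stmt ) ⇒ ( Stmt h ) ⇒ ( h h )
Derivation 2: V0 ⇒ ( Stmt ) ⇒ ( h Stmt ) ⇒ ( h h )

Two distinct leftmost derivations for the same string.

Ambiguous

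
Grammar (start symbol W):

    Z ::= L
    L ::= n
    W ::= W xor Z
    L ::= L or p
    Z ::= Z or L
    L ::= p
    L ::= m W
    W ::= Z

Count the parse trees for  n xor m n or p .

4

Parse trees for n xor m n or p:
  [W [W [Z [L n]]] xor [Z [L [L m [W [Z [L n]]]] or p]]]
  [W [W [Z [L n]]] xor [Z [L m [W [Z [L [L n] or p]]]]]]
  [W [W [Z [L n]]] xor [Z [L m [W [Z [Z [L n]] or [L p]]]]]]
  [W [W [Z [L n]]] xor [Z [Z [L m [W [Z [L n]]]]] or [L p]]]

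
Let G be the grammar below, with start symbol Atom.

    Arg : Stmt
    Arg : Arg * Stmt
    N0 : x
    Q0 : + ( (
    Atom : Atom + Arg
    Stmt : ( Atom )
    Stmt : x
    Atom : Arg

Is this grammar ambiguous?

Unambiguous

Only Atom, Arg, Stmt are reachable from Atom; ignoring the rest: Atom → Atom + Arg | Arg  ;  Arg → Arg * Stmt | Stmt  — a left-associative chain with Stmt at the bottom. Each string factors uniquely by precedence.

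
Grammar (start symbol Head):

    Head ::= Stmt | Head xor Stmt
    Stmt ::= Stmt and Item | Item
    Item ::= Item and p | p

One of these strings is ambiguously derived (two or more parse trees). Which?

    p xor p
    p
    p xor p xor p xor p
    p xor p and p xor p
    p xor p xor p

p xor p and p xor p

p xor p: 1 tree
p: 1 tree
p xor p xor p xor p: 1 tree
p xor p and p xor p: 2 trees
p xor p xor p: 1 tree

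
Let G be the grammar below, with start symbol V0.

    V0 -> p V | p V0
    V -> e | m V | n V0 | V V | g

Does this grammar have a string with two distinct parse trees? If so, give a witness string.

Witness: p e e e

Derivation 1: V0 ⇒ p V ⇒ p V V ⇒ p e V ⇒ p e V V ⇒ p e e V ⇒ p e e e
Derivation 2: V0 ⇒ p V ⇒ p V V ⇒ p V V V ⇒ p e V V ⇒ p e e V ⇒ p e e e

Two distinct leftmost derivations for the same string.

Ambiguous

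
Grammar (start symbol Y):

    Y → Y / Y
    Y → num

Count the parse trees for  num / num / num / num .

Parse trees for num / num / num / num:
  [Y [Y num] / [Y [Y num] / [Y [Y num] / [Y num]]]]
  [Y [Y num] / [Y [Y [Y num] / [Y num]] / [Y num]]]
  [Y [Y [Y num] / [Y num]] / [Y [Y num] / [Y num]]]
  [Y [Y [Y num] / [Y [Y num] / [Y num]]] / [Y num]]
  [Y [Y [Y [Y num] / [Y num]] / [Y num]] / [Y num]]

5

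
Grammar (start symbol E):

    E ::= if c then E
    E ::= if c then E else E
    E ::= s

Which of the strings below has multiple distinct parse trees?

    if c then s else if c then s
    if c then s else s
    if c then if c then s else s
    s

if c then s else if c then s: 1 tree
if c then s else s: 1 tree
if c then if c then s else s: 2 trees
s: 1 tree

if c then if c then s else s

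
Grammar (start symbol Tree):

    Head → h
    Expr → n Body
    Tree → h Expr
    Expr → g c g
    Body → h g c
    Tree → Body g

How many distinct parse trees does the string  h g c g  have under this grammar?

Parse trees for h g c g:
  [Tree h [Expr g c g]]
  [Tree [Body h g c] g]

2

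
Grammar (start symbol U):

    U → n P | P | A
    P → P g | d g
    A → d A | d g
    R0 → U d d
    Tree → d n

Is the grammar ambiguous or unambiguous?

Witness: d g

Derivation 1: U ⇒ P ⇒ d g
Derivation 2: U ⇒ A ⇒ d g

Two distinct leftmost derivations for the same string.

Ambiguous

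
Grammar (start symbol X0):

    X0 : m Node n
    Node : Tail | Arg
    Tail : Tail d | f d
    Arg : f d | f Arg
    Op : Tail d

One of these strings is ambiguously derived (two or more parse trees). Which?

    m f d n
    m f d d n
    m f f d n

m f d n: 2 trees
m f d d n: 1 tree
m f f d n: 1 tree

m f d n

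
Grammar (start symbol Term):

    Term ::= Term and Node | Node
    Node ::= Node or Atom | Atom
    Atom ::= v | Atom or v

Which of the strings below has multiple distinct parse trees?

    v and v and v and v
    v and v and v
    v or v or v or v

v and v and v and v: 1 tree
v and v and v: 1 tree
v or v or v or v: 8 trees

v or v or v or v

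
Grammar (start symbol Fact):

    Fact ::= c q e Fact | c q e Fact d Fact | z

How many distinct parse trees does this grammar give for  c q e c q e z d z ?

Parse trees for c q e c q e z d z:
  [Fact c q e [Fact c q e [Fact z] d [Fact z]]]
  [Fact c q e [Fact c q e [Fact z]] d [Fact z]]

2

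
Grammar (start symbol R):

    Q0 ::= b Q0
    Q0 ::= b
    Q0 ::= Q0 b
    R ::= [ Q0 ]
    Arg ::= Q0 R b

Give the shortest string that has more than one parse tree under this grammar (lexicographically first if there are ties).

[ b b ]

length 3: no string has ≥2 trees
length 4: [ b b ] has 2 parse trees

Two derivations of [ b b ]:
  R ⇒ [ Q0 ] ⇒ [ b Q0 ] ⇒ [ b b ]
  R ⇒ [ Q0 ] ⇒ [ Q0 b ] ⇒ [ b b ]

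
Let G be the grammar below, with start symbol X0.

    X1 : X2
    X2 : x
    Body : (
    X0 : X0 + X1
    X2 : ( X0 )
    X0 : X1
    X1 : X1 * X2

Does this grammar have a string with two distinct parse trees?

Only X0, X1, X2 are reachable from X0; ignoring the rest: The grammar is stratified — X0 handles '+' (left-recursive), X1 handles '*', X2 atoms. Each operator has a fixed associativity and precedence level, so every string has one parse.

Unambiguous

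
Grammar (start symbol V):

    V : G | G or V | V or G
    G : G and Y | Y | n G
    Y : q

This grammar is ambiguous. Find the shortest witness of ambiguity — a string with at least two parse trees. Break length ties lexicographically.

q or q

length 1: no string has ≥2 trees
length 2: no string has ≥2 trees
length 3: q or q has 2 parse trees

Two derivations of q or q:
  V ⇒ G or V ⇒ Y or V ⇒ q or V ⇒ q or G ⇒ q or Y ⇒ q or q
  V ⇒ V or G ⇒ G or G ⇒ Y or G ⇒ q or G ⇒ q or Y ⇒ q or q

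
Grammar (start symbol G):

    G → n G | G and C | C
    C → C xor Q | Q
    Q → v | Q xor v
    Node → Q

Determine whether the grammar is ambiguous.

Witness: v xor v

Derivation 1: G ⇒ C ⇒ C xor Q ⇒ Q xor Q ⇒ v xor Q ⇒ v xor v
Derivation 2: G ⇒ C ⇒ Q ⇒ Q xor v ⇒ v xor v

Two distinct leftmost derivations for the same string.

Ambiguous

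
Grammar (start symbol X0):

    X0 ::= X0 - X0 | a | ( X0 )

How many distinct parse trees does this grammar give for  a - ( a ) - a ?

2

Parse trees for a - ( a ) - a:
  [X0 [X0 a] - [X0 [X0 ( [X0 a] )] - [X0 a]]]
  [X0 [X0 [X0 a] - [X0 ( [X0 a] )]] - [X0 a]]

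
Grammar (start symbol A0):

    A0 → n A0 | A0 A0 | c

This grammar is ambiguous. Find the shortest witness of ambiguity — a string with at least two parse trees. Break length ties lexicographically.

c c c

length 1: no string has ≥2 trees
length 2: no string has ≥2 trees
length 3: c c c has 2 parse trees

Two derivations of c c c:
  A0 ⇒ A0 A0 ⇒ A0 A0 A0 ⇒ c A0 A0 ⇒ c c A0 ⇒ c c c
  A0 ⇒ A0 A0 ⇒ c A0 ⇒ c A0 A0 ⇒ c c A0 ⇒ c c c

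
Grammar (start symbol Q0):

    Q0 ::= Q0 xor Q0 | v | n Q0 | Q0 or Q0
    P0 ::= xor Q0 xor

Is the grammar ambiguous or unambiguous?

Witness: n v or v

Derivation 1: Q0 ⇒ n Q0 ⇒ n Q0 or Q0 ⇒ n v or Q0 ⇒ n v or v
Derivation 2: Q0 ⇒ Q0 or Q0 ⇒ n Q0 or Q0 ⇒ n v or Q0 ⇒ n v or v

Two distinct leftmost derivations for the same string.

Ambiguous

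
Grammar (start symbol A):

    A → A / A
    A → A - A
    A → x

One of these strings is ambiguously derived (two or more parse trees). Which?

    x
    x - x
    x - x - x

x - x - x

x: 1 tree
x - x: 1 tree
x - x - x: 2 trees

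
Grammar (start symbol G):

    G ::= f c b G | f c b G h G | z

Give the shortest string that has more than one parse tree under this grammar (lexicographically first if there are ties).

f c b f c b z h z

length 1: no string has ≥2 trees
length 4: no string has ≥2 trees
length 6: no string has ≥2 trees
length 7: no string has ≥2 trees
length 9: f c b f c b z h z has 2 parse trees

Two derivations of f c b f c b z h z:
  G ⇒ f c b G ⇒ f c b f c b G h G ⇒ f c b f c b z h G ⇒ f c b f c b z h z
  G ⇒ f c b G h G ⇒ f c b f c b G h G ⇒ f c b f c b z h G ⇒ f c b f c b z h z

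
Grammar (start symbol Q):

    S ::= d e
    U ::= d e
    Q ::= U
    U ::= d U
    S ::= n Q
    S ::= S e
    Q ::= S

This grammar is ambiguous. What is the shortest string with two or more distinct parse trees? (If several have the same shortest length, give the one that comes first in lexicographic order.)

d e

length 2: d e has 2 parse trees

Two derivations of d e:
  Q ⇒ U ⇒ d e
  Q ⇒ S ⇒ d e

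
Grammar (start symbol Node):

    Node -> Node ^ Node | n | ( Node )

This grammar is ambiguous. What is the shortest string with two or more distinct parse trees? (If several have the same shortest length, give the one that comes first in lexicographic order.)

length 1: no string has ≥2 trees
length 3: no string has ≥2 trees
length 5: n ^ n ^ n has 2 parse trees

Two derivations of n ^ n ^ n:
  Node ⇒ Node ^ Node ⇒ Node ^ Node ^ Node ⇒ n ^ Node ^ Node ⇒ n ^ n ^ Node ⇒ n ^ n ^ n
  Node ⇒ Node ^ Node ⇒ n ^ Node ⇒ n ^ Node ^ Node ⇒ n ^ n ^ Node ⇒ n ^ n ^ n

n ^ n ^ n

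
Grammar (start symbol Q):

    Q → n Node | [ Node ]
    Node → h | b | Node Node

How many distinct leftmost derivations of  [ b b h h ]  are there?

Parse trees for [ b b h h ]:
  [Q [ [Node [Node b] [Node [Node b] [Node [Node h] [Node h]]]] ]]
  [Q [ [Node [Node b] [Node [Node [Node b] [Node h]] [Node h]]] ]]
  [Q [ [Node [Node [Node b] [Node b]] [Node [Node h] [Node h]]] ]]
  [Q [ [Node [Node [Node b] [Node [Node b] [Node h]]] [Node h]] ]]
  [Q [ [Node [Node [Node [Node b] [Node b]] [Node h]] [Node h]] ]]

5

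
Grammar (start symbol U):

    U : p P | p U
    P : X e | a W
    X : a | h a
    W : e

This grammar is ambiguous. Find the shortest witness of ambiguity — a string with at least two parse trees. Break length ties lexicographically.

p a e

length 3: p a e has 2 parse trees

Two derivations of p a e:
  U ⇒ p P ⇒ p X e ⇒ p a e
  U ⇒ p P ⇒ p a W ⇒ p a e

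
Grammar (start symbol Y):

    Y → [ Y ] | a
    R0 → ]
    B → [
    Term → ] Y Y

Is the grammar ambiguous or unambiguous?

Unambiguous

Only Y is reachable from Y; ignoring the rest: L(Y) is { openⁿ atom closeⁿ : n ≥ 0 }. The bracket depth fixes n, and the derivation is forced at every step.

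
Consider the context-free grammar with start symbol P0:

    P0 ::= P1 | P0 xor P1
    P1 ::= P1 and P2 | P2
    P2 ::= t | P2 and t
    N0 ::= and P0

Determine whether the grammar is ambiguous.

Witness: t and t

Derivation 1: P0 ⇒ P1 ⇒ P1 and P2 ⇒ P2 and P2 ⇒ t and P2 ⇒ t and t
Derivation 2: P0 ⇒ P1 ⇒ P2 ⇒ P2 and t ⇒ t and t

Two distinct leftmost derivations for the same string.

Ambiguous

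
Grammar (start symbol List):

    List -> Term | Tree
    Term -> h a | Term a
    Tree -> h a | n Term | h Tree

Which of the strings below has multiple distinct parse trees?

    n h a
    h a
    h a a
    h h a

h a

n h a: 1 tree
h a: 2 trees
h a a: 1 tree
h h a: 1 tree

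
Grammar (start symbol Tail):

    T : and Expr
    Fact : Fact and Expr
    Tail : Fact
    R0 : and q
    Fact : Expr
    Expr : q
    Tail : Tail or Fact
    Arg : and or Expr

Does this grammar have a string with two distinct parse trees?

Unambiguous

Only Tail, Fact, Expr are reachable from Tail; ignoring the rest: The grammar is stratified — Tail handles 'or' (left-recursive), Fact handles 'and', Expr atoms. Each operator has a fixed associativity and precedence level, so every string has one parse.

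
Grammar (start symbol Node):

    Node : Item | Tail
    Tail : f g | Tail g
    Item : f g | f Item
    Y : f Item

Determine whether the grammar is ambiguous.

Witness: f g

Derivation 1: Node ⇒ Item ⇒ f g
Derivation 2: Node ⇒ Tail ⇒ f g

Two distinct leftmost derivations for the same string.

Ambiguous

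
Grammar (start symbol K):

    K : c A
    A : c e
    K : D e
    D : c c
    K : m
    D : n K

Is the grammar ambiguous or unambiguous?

Ambiguous

Witness: c c e

Derivation 1: K ⇒ c A ⇒ c c e
Derivation 2: K ⇒ D e ⇒ c c e

Two distinct leftmost derivations for the same string.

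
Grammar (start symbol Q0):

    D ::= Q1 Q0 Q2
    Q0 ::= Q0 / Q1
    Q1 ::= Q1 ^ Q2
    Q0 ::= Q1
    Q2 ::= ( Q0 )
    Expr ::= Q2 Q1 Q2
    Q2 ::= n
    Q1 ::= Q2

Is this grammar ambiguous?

Only Q0, Q1, Q2 are reachable from Q0; ignoring the rest: Q0 → Q0 / Q1 | Q1  ;  Q1 → Q1 ^ Q2 | Q2  — a left-associative chain with Q2 at the bottom. Each string factors uniquely by precedence.

Unambiguous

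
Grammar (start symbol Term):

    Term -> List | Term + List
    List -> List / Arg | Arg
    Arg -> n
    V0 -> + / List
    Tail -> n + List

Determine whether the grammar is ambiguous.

Unambiguous

Only Term, List, Arg are reachable from Term; ignoring the rest: This is a standard precedence ladder (Term over List over Arg), with each level left-recursive on its own operator ('+' at Term, '/' at List). That structure is LR(1), hence unambiguous.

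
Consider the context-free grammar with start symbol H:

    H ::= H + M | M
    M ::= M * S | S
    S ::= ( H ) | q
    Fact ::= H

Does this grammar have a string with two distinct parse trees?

(Fact is unreachable from H, so its rules don't affect L(H).) The grammar is stratified — H handles '+' (left-recursive), M handles '*', S atoms. Each operator has a fixed associativity and precedence level, so every string has one parse.

Unambiguous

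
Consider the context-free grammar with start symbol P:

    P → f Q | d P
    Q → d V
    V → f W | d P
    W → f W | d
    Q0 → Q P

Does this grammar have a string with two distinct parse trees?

Unambiguous

Only P, Q, V, W are reachable from P; ignoring the rest: Each reachable nonterminal has at most one production per leading terminal, and all productions are right-linear; the derivation is determined token-by-token.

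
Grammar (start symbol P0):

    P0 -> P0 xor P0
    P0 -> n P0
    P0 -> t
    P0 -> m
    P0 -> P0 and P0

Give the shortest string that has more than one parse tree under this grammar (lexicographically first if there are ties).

n m and m

length 1: no string has ≥2 trees
length 2: no string has ≥2 trees
length 3: no string has ≥2 trees
length 4: n m and m has 2 parse trees

Two derivations of n m and m:
  P0 ⇒ n P0 ⇒ n P0 and P0 ⇒ n m and P0 ⇒ n m and m
  P0 ⇒ P0 and P0 ⇒ n P0 and P0 ⇒ n m and P0 ⇒ n m and m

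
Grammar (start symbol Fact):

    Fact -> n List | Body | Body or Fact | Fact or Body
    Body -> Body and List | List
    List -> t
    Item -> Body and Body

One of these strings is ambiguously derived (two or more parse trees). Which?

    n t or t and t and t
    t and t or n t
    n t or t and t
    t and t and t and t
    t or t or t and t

t or t or t and t

n t or t and t and t: 1 tree
t and t or n t: 1 tree
n t or t and t: 1 tree
t and t and t and t: 1 tree
t or t or t and t: 4 trees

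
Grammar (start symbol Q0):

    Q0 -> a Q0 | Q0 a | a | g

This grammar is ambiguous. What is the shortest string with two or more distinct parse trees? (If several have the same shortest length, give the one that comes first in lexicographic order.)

length 1: no string has ≥2 trees
length 2: a a has 2 parse trees

Two derivations of a a:
  Q0 ⇒ a Q0 ⇒ a a
  Q0 ⇒ Q0 a ⇒ a a

a a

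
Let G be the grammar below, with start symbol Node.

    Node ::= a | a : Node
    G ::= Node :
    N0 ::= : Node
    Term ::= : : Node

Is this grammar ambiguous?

Unambiguous

(G, N0, Term are unreachable from Node, so their rules don't affect L(Node).) The reachable grammar is A → atom sep A | atom. Each atom is followed by either the separator (recurse) or end-of-string (stop) — no choice point.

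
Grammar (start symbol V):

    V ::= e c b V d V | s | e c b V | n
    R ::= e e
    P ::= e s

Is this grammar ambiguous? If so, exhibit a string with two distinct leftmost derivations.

Witness: e c b e c b n d n

Derivation 1: V ⇒ e c b V d V ⇒ e c b e c b V d V ⇒ e c b e c b n d V ⇒ e c b e c b n d n
Derivation 2: V ⇒ e c b V ⇒ e c b e c b V d V ⇒ e c b e c b n d V ⇒ e c b e c b n d n

Two distinct leftmost derivations for the same string.

Ambiguous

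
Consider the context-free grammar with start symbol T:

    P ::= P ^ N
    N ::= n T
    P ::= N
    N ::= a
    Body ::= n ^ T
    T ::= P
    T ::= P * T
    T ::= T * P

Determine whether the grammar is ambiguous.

Ambiguous

Witness: a * a

Derivation 1: T ⇒ P * T ⇒ N * T ⇒ a * T ⇒ a * P ⇒ a * N ⇒ a * a
Derivation 2: T ⇒ T * P ⇒ P * P ⇒ N * P ⇒ a * P ⇒ a * N ⇒ a * a

Two distinct leftmost derivations for the same string.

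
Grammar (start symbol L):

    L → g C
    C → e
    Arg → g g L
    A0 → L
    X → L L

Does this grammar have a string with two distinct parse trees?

Unambiguous

Only L, C are reachable from L; ignoring the rest: The reachable rules are right-linear with at most one rule per (nonterminal, next-terminal) pair. Each input token forces the next rule, so parsing is deterministic.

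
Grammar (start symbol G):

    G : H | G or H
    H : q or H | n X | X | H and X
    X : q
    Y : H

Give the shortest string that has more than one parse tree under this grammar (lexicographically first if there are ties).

length 1: no string has ≥2 trees
length 2: no string has ≥2 trees
length 3: q or q has 2 parse trees

Two derivations of q or q:
  G ⇒ H ⇒ q or H ⇒ q or X ⇒ q or q
  G ⇒ G or H ⇒ H or H ⇒ X or H ⇒ q or H ⇒ q or X ⇒ q or q

q or q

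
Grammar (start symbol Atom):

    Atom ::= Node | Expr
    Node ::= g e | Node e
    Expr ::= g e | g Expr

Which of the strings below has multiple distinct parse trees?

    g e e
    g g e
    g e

g e

g e e: 1 tree
g g e: 1 tree
g e: 2 trees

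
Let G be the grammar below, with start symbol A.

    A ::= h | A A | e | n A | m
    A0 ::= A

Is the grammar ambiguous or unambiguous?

Witness: e e e

Derivation 1: A ⇒ A A ⇒ A A A ⇒ e A A ⇒ e e A ⇒ e e e
Derivation 2: A ⇒ A A ⇒ e A ⇒ e A A ⇒ e e A ⇒ e e e

Two distinct leftmost derivations for the same string.

Ambiguous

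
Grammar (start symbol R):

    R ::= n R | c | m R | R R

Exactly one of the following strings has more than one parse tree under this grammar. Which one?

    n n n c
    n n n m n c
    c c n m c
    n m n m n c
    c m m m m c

c c n m c

n n n c: 1 tree
n n n m n c: 1 tree
c c n m c: 2 trees
n m n m n c: 1 tree
c m m m m c: 1 tree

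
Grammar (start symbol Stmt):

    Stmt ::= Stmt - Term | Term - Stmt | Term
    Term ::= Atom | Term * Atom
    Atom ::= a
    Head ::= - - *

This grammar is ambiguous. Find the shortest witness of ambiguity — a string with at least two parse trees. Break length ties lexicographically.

length 1: no string has ≥2 trees
length 3: a - a has 2 parse trees

Two derivations of a - a:
  Stmt ⇒ Stmt - Term ⇒ Term - Term ⇒ Atom - Term ⇒ a - Term ⇒ a - Atom ⇒ a - a
  Stmt ⇒ Term - Stmt ⇒ Atom - Stmt ⇒ a - Stmt ⇒ a - Term ⇒ a - Atom ⇒ a - a

a - a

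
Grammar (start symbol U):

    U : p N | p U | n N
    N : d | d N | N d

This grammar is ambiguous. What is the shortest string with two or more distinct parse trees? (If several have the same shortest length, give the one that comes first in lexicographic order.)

length 2: no string has ≥2 trees
length 3: n d d has 2 parse trees

Two derivations of n d d:
  U ⇒ n N ⇒ n d N ⇒ n d d
  U ⇒ n N ⇒ n N d ⇒ n d d

n d d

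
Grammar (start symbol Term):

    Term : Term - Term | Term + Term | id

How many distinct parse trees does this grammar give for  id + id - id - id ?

Parse trees for id + id - id - id:
  [Term [Term [Term id] + [Term id]] - [Term [Term id] - [Term id]]]
  [Term [Term [Term [Term id] + [Term id]] - [Term id]] - [Term id]]
  [Term [Term [Term id] + [Term [Term id] - [Term id]]] - [Term id]]
  [Term [Term id] + [Term [Term id] - [Term [Term id] - [Term id]]]]
  [Term [Term id] + [Term [Term [Term id] - [Term id]] - [Term id]]]

5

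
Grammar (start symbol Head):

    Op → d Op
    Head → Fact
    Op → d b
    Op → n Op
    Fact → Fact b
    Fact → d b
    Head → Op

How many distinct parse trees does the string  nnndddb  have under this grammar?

1

Parse trees for nnndddb:
  [Head [Op n [Op n [Op n [Op d [Op d [Op d b]]]]]]]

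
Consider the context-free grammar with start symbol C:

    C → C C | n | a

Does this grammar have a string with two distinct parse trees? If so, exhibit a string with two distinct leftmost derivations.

Ambiguous

Witness: a a a

Derivation 1: C ⇒ C C ⇒ C C C ⇒ a C C ⇒ a a C ⇒ a a a
Derivation 2: C ⇒ C C ⇒ a C ⇒ a C C ⇒ a a C ⇒ a a a

Two distinct leftmost derivations for the same string.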